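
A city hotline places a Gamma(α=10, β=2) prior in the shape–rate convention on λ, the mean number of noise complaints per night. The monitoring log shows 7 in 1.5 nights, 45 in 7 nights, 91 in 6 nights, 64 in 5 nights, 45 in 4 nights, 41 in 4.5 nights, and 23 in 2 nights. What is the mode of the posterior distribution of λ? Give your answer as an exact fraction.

325/32

Total count: 7 + 45 + 91 + 64 + 45 + 41 + 23 = 316.
Total exposure: 1.5 + 7 + 6 + 5 + 4 + 4.5 + 2 = 30 nights.
The Gamma prior is conjugate for the Poisson rate, so λ | data ~ Gamma(10+316, 2+30) = Gamma(326, 32).
Posterior mode = (α'−1)/β' = 325/32.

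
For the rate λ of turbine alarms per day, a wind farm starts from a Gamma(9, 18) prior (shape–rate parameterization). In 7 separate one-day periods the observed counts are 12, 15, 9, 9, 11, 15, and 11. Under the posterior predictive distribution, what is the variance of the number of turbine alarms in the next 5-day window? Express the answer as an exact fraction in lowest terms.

Total count: 12 + 15 + 9 + 9 + 11 + 15 + 11 = 82.
Total exposure: 7 days.
Gamma(α, β) with Poisson data over total exposure Σt gives posterior Gamma(α+Σx, β+Σt) = Gamma(91, 25).
The posterior predictive for a window of length T is Negative Binomial with variance T·α'·(β'+T)/β'² = 5·91·30/625 = 546/25.

546/25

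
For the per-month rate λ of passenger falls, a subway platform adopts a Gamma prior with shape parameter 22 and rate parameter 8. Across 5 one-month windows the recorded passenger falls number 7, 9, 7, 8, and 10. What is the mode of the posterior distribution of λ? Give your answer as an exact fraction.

62/13

Total count: 7 + 9 + 7 + 8 + 10 = 41.
Total exposure: 5 months.
The Gamma prior is conjugate for the Poisson rate, so λ | data ~ Gamma(22+41, 8+5) = Gamma(63, 13).
Posterior mode = (α'−1)/β' = 62/13.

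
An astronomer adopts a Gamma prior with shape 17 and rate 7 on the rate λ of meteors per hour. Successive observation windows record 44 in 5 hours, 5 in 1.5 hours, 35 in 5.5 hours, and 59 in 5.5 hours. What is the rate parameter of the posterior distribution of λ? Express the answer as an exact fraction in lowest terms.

49/2

Total count: 44 + 5 + 35 + 59 = 143.
Total exposure: 5 + 1.5 + 5.5 + 5.5 = 17.5 hours.
Gamma(α, β) with Poisson data over total exposure Σt gives posterior Gamma(α+Σx, β+Σt) = Gamma(160, 49/2).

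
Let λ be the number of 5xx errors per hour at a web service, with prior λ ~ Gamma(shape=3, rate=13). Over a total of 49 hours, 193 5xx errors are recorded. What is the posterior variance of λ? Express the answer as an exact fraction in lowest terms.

Total count 193 over total exposure 49 hours.
By Gamma–Poisson conjugacy, the posterior is Gamma(α + Σx, β + Σt) = Gamma(3 + 193, 13 + 49) = Gamma(196, 62).
Posterior variance = α'/β'² = 196/3844 = 49/961.

49/961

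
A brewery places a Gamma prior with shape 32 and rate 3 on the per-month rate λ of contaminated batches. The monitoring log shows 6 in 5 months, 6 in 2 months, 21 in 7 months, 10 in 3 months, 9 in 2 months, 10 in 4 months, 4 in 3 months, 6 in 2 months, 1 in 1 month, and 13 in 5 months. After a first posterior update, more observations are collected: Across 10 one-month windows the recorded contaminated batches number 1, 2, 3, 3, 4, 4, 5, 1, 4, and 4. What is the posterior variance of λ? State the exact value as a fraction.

149/2209

Total count: 6 + 6 + 21 + 10 + 9 + 10 + 4 + 6 + 1 + 13 = 86.
Total exposure: 5 + 2 + 7 + 3 + 2 + 4 + 3 + 2 + 1 + 5 = 34 months.
After the first batch: Gamma(32 + 86, 3 + 34) = Gamma(118, 37).
Total count: 1 + 2 + 3 + 3 + 4 + 4 + 5 + 1 + 4 + 4 = 31.
Total exposure: 10 months.
After the second batch: Gamma(118 + 31, 37 + 10) = Gamma(149, 47).
Posterior variance = α'/β'² = 149/2209.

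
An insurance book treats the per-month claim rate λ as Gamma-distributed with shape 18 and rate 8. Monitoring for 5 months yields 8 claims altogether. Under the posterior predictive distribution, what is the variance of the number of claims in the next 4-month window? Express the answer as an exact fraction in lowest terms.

136/13

Total count 8 over total exposure 5 months.
By Gamma–Poisson conjugacy, the posterior is Gamma(α + Σx, β + Σt) = Gamma(18 + 8, 8 + 5) = Gamma(26, 13).
The posterior predictive for a window of length T is Negative Binomial with variance T·α'·(β'+T)/β'² = 4·26·17/169 = 136/13.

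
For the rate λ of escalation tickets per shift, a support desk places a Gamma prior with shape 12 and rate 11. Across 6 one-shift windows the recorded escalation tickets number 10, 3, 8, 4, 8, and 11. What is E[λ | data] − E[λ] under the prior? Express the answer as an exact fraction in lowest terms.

412/187

Total count: 10 + 3 + 8 + 4 + 8 + 11 = 44.
Total exposure: 6 shifts.
Posterior: α' = 12 + 44 = 56, β' = 11 + 6 = 17.
Posterior mean = 56/17 = 56/17; prior mean = 12/11 = 12/11. Difference = 56/17 − 12/11 = 412/187.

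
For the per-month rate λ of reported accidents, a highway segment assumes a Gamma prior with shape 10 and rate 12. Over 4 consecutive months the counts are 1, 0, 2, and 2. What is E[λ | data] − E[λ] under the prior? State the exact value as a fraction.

5/48

Total count: 1 + 0 + 2 + 2 = 5.
Total exposure: 4 months.
By Gamma–Poisson conjugacy, the posterior is Gamma(α + Σx, β + Σt) = Gamma(10 + 5, 12 + 4) = Gamma(15, 16).
Posterior mean = 15/16 = 15/16; prior mean = 10/12 = 5/6. Difference = 15/16 − 5/6 = 5/48.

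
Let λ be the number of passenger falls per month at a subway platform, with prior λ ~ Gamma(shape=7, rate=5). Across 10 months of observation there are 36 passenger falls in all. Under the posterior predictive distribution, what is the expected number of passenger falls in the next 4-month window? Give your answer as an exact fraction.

Total count 36 over total exposure 10 months.
Posterior: α' = 7 + 36 = 43, β' = 5 + 10 = 15.
Predictive mean over a 4-month window = T·E[λ|data] = 4·43/15 = 172/15.

172/15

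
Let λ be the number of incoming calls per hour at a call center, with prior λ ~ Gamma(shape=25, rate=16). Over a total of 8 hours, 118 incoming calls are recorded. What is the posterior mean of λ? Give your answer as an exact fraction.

143/24

Total count 118 over total exposure 8 hours.
By Gamma–Poisson conjugacy, the posterior is Gamma(α + Σx, β + Σt) = Gamma(25 + 118, 16 + 8) = Gamma(143, 24).
Posterior mean = α'/β' = 143/24.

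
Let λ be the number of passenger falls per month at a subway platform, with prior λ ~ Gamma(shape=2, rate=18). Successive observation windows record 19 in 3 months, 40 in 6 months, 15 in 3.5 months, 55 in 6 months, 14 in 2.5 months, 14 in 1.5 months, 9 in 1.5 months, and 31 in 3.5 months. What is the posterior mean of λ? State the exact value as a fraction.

398/91

Total count: 19 + 40 + 15 + 55 + 14 + 14 + 9 + 31 = 197.
Total exposure: 3 + 6 + 3.5 + 6 + 2.5 + 1.5 + 1.5 + 3.5 = 27.5 months.
Conjugate update: add total count to the shape and total exposure to the rate, giving Gamma(199, 91/2).
Posterior mean = α'/β' = 199/(91/2) = 398/91.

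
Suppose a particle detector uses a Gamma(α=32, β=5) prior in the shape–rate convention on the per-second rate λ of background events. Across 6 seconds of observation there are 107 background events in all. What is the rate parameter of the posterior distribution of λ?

Total count 107 over total exposure 6 seconds.
Conjugate update: add total count to the shape and total exposure to the rate, giving Gamma(139, 11).

11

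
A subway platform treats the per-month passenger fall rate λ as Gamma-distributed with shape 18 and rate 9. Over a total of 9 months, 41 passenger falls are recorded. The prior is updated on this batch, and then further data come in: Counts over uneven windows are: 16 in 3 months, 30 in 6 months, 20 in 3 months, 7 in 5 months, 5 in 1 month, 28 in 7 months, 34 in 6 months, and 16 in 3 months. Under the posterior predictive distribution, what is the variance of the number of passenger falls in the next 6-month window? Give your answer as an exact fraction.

Total count 41 over total exposure 9 months.
After the first batch: Gamma(18 + 41, 9 + 9) = Gamma(59, 18).
Total count: 16 + 30 + 20 + 7 + 5 + 28 + 34 + 16 = 156.
Total exposure: 3 + 6 + 3 + 5 + 1 + 7 + 6 + 3 = 34 months.
After the second batch: Gamma(59 + 156, 18 + 34) = Gamma(215, 52).
The posterior predictive for a window of length T is Negative Binomial with variance T·α'·(β'+T)/β'² = 6·215·58/2704 = 18705/676.

18705/676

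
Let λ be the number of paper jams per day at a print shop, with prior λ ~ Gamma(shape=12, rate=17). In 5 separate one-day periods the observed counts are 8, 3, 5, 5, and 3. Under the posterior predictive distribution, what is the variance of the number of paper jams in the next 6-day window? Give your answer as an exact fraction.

1512/121

Total count: 8 + 3 + 5 + 5 + 3 = 24.
Total exposure: 5 days.
The Gamma prior is conjugate for the Poisson rate, so λ | data ~ Gamma(12+24, 17+5) = Gamma(36, 22).
The posterior predictive for a window of length T is Negative Binomial with variance T·α'·(β'+T)/β'² = 6·36·28/484 = 1512/121.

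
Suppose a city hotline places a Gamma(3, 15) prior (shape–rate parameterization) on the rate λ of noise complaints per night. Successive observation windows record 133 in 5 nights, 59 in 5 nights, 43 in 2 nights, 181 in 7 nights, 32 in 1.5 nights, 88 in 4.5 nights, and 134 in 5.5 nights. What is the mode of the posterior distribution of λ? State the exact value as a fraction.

Total count: 133 + 59 + 43 + 181 + 32 + 88 + 134 = 670.
Total exposure: 5 + 5 + 2 + 7 + 1.5 + 4.5 + 5.5 = 30.5 nights.
The Gamma prior is conjugate for the Poisson rate, so λ | data ~ Gamma(3+670, 15+30.5) = Gamma(673, 91/2).
Posterior mode = (α'−1)/β' = 672/(91/2) = 192/13.

192/13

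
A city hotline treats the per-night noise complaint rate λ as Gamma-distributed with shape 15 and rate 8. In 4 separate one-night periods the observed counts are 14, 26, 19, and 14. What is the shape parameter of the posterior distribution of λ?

Total count: 14 + 26 + 19 + 14 = 73.
Total exposure: 4 nights.
Posterior: α' = 15 + 73 = 88, β' = 8 + 4 = 12.

88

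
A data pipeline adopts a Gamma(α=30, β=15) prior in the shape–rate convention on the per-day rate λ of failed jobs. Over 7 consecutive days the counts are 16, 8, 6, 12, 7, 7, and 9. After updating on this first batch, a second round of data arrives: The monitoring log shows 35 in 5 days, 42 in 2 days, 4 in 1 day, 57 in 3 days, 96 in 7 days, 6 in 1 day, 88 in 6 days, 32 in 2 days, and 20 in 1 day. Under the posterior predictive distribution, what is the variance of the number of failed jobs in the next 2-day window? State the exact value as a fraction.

494/25

Total count: 16 + 8 + 6 + 12 + 7 + 7 + 9 = 65.
Total exposure: 7 days.
After the first batch: Gamma(30 + 65, 15 + 7) = Gamma(95, 22).
Total count: 35 + 42 + 4 + 57 + 96 + 6 + 88 + 32 + 20 = 380.
Total exposure: 5 + 2 + 1 + 3 + 7 + 1 + 6 + 2 + 1 = 28 days.
After the second batch: Gamma(95 + 380, 22 + 28) = Gamma(475, 50).
The posterior predictive for a window of length T is Negative Binomial with variance T·α'·(β'+T)/β'² = 2·475·52/2500 = 494/25.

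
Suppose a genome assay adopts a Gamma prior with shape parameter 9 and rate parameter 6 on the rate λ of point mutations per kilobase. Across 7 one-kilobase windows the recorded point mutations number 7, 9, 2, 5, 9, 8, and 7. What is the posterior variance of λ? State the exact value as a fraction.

56/169

Total count: 7 + 9 + 2 + 5 + 9 + 8 + 7 = 47.
Total exposure: 7 kilobases.
Conjugate update: add total count to the shape and total exposure to the rate, giving Gamma(56, 13).
Posterior variance = α'/β'² = 56/169.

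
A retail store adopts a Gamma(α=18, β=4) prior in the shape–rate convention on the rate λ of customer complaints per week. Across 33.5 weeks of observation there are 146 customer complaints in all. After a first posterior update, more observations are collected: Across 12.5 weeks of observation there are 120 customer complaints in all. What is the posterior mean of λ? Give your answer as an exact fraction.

142/25

Total count 146 over total exposure 33.5 weeks.
After the first batch: Gamma(18 + 146, 4 + 33.5) = Gamma(164, 75/2).
Total count 120 over total exposure 12.5 weeks.
After the second batch: Gamma(164 + 120, 75/2 + 12.5) = Gamma(284, 50).
Posterior mean = α'/β' = 284/50 = 142/25.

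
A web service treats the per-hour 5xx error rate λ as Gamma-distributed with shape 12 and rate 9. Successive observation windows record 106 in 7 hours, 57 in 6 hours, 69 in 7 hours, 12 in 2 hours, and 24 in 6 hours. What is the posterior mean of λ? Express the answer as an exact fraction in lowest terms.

Total count: 106 + 57 + 69 + 12 + 24 = 268.
Total exposure: 7 + 6 + 7 + 2 + 6 = 28 hours.
The Gamma prior is conjugate for the Poisson rate, so λ | data ~ Gamma(12+268, 9+28) = Gamma(280, 37).
Posterior mean = α'/β' = 280/37.

280/37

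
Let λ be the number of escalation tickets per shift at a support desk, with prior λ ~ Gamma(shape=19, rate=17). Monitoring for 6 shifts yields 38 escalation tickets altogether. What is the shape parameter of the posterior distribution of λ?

Total count 38 over total exposure 6 shifts.
Gamma(α, β) with Poisson data over total exposure Σt gives posterior Gamma(α+Σx, β+Σt) = Gamma(57, 23).

57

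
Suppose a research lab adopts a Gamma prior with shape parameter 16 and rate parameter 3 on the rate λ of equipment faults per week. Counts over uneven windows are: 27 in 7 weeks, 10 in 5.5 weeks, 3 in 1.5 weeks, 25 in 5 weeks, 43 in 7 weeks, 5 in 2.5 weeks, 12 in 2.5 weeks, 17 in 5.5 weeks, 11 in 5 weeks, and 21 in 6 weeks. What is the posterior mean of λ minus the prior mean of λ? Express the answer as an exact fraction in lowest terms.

-476/303

Total count: 27 + 10 + 3 + 25 + 43 + 5 + 12 + 17 + 11 + 21 = 174.
Total exposure: 7 + 5.5 + 1.5 + 5 + 7 + 2.5 + 2.5 + 5.5 + 5 + 6 = 47.5 weeks.
Gamma(α, β) with Poisson data over total exposure Σt gives posterior Gamma(α+Σx, β+Σt) = Gamma(190, 101/2).
Posterior mean = 190/(101/2) = 380/101; prior mean = 16/3 = 16/3. Difference = 380/101 − 16/3 = -476/303.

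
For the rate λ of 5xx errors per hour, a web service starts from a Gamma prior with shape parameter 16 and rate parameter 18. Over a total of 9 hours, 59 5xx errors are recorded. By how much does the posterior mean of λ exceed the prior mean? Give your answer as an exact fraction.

Total count 59 over total exposure 9 hours.
Posterior: α' = 16 + 59 = 75, β' = 18 + 9 = 27.
Posterior mean = 75/27 = 25/9; prior mean = 16/18 = 8/9. Difference = 25/9 − 8/9 = 17/9.

17/9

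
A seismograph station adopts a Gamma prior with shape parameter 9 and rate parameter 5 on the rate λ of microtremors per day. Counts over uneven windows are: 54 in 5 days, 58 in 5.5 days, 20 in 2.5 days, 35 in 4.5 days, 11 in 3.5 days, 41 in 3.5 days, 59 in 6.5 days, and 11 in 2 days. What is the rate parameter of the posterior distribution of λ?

Total count: 54 + 58 + 20 + 35 + 11 + 41 + 59 + 11 = 289.
Total exposure: 5 + 5.5 + 2.5 + 4.5 + 3.5 + 3.5 + 6.5 + 2 = 33 days.
Gamma(α, β) with Poisson data over total exposure Σt gives posterior Gamma(α+Σx, β+Σt) = Gamma(298, 38).

38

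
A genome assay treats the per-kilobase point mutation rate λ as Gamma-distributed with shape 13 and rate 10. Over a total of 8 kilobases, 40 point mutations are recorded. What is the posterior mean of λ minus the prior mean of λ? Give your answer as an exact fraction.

Total count 40 over total exposure 8 kilobases.
Gamma(α, β) with Poisson data over total exposure Σt gives posterior Gamma(α+Σx, β+Σt) = Gamma(53, 18).
Posterior mean = 53/18 = 53/18; prior mean = 13/10 = 13/10. Difference = 53/18 − 13/10 = 74/45.

74/45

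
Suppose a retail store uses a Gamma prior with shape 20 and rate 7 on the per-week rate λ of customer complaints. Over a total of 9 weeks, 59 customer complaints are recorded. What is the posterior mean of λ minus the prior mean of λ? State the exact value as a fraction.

233/112

Total count 59 over total exposure 9 weeks.
The Gamma prior is conjugate for the Poisson rate, so λ | data ~ Gamma(20+59, 7+9) = Gamma(79, 16).
Posterior mean = 79/16 = 79/16; prior mean = 20/7 = 20/7. Difference = 79/16 − 20/7 = 233/112.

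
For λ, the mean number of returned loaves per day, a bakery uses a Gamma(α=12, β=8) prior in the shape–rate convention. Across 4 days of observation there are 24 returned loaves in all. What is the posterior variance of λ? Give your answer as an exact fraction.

Total count 24 over total exposure 4 days.
Conjugate update: add total count to the shape and total exposure to the rate, giving Gamma(36, 12).
Posterior variance = α'/β'² = 36/144 = 1/4.

1/4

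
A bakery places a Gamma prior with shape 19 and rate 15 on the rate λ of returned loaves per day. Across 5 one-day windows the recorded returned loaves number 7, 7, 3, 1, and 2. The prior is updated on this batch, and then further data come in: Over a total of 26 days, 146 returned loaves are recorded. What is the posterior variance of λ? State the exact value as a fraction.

185/2116

Total count: 7 + 7 + 3 + 1 + 2 = 20.
Total exposure: 5 days.
After the first batch: Gamma(19 + 20, 15 + 5) = Gamma(39, 20).
Total count 146 over total exposure 26 days.
After the second batch: Gamma(39 + 146, 20 + 26) = Gamma(185, 46).
Posterior variance = α'/β'² = 185/2116.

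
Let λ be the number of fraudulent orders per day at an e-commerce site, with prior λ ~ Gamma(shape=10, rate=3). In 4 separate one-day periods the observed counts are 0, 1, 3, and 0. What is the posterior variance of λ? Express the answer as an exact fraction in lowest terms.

2/7

Total count: 0 + 1 + 3 + 0 = 4.
Total exposure: 4 days.
Gamma(α, β) with Poisson data over total exposure Σt gives posterior Gamma(α+Σx, β+Σt) = Gamma(14, 7).
Posterior variance = α'/β'² = 14/49 = 2/7.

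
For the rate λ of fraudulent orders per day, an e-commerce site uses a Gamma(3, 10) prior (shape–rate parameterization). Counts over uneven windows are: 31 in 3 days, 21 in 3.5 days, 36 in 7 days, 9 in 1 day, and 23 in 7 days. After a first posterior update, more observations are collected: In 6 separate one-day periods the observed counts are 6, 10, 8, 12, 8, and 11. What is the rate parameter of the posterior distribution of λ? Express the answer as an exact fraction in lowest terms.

Total count: 31 + 21 + 36 + 9 + 23 = 120.
Total exposure: 3 + 3.5 + 7 + 1 + 7 = 21.5 days.
After the first batch: Gamma(3 + 120, 10 + 21.5) = Gamma(123, 63/2).
Total count: 6 + 10 + 8 + 12 + 8 + 11 = 55.
Total exposure: 6 days.
After the second batch: Gamma(123 + 55, 63/2 + 6) = Gamma(178, 75/2).

75/2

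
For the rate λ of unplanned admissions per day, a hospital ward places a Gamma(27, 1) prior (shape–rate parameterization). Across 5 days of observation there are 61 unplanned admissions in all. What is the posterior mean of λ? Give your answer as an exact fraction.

Total count 61 over total exposure 5 days.
Posterior: α' = 27 + 61 = 88, β' = 1 + 5 = 6.
Posterior mean = α'/β' = 88/6 = 44/3.

44/3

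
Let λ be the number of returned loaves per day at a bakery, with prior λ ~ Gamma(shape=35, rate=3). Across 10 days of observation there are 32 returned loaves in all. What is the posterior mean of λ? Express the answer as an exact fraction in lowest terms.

67/13

Total count 32 over total exposure 10 days.
Gamma(α, β) with Poisson data over total exposure Σt gives posterior Gamma(α+Σx, β+Σt) = Gamma(67, 13).
Posterior mean = α'/β' = 67/13.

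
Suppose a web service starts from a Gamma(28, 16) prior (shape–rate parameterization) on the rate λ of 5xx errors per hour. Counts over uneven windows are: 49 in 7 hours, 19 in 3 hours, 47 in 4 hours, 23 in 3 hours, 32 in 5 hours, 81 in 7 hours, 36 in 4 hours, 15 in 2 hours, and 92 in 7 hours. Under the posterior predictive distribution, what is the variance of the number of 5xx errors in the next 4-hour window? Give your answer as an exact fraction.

26164/841

Total count: 49 + 19 + 47 + 23 + 32 + 81 + 36 + 15 + 92 = 394.
Total exposure: 7 + 3 + 4 + 3 + 5 + 7 + 4 + 2 + 7 = 42 hours.
Posterior: α' = 28 + 394 = 422, β' = 16 + 42 = 58.
The posterior predictive for a window of length T is Negative Binomial with variance T·α'·(β'+T)/β'² = 4·422·62/3364 = 26164/841.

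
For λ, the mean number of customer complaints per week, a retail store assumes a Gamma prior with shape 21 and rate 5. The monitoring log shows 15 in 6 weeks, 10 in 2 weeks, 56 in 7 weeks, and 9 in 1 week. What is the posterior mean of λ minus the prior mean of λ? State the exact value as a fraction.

Total count: 15 + 10 + 56 + 9 = 90.
Total exposure: 6 + 2 + 7 + 1 = 16 weeks.
Gamma(α, β) with Poisson data over total exposure Σt gives posterior Gamma(α+Σx, β+Σt) = Gamma(111, 21).
Posterior mean = 111/21 = 37/7; prior mean = 21/5 = 21/5. Difference = 37/7 − 21/5 = 38/35.

38/35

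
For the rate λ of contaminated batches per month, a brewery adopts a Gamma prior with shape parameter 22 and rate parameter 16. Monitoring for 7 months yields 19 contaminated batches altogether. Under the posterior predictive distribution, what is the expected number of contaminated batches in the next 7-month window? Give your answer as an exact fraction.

Total count 19 over total exposure 7 months.
Conjugate update: add total count to the shape and total exposure to the rate, giving Gamma(41, 23).
Predictive mean over a 7-month window = T·E[λ|data] = 7·41/23 = 287/23.

287/23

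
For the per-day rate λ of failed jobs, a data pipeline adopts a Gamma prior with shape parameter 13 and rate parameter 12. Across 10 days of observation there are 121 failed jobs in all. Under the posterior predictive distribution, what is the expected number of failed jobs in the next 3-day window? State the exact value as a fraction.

Total count 121 over total exposure 10 days.
By Gamma–Poisson conjugacy, the posterior is Gamma(α + Σx, β + Σt) = Gamma(13 + 121, 12 + 10) = Gamma(134, 22).
Predictive mean over a 3-day window = T·E[λ|data] = 3·134/22 = 201/11.

201/11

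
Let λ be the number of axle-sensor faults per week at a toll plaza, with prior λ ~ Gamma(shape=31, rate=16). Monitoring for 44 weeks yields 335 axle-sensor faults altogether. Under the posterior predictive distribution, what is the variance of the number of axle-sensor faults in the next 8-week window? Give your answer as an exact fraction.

Total count 335 over total exposure 44 weeks.
The Gamma prior is conjugate for the Poisson rate, so λ | data ~ Gamma(31+335, 16+44) = Gamma(366, 60).
The posterior predictive for a window of length T is Negative Binomial with variance T·α'·(β'+T)/β'² = 8·366·68/3600 = 4148/75.

4148/75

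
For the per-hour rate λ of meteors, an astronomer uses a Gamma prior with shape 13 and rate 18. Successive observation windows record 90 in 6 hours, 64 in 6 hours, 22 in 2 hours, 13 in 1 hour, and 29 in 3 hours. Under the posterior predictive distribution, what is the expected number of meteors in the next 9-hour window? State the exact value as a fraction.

231/4

Total count: 90 + 64 + 22 + 13 + 29 = 218.
Total exposure: 6 + 6 + 2 + 1 + 3 = 18 hours.
The Gamma prior is conjugate for the Poisson rate, so λ | data ~ Gamma(13+218, 18+18) = Gamma(231, 36).
Predictive mean over a 9-hour window = T·E[λ|data] = 9·231/36 = 231/4.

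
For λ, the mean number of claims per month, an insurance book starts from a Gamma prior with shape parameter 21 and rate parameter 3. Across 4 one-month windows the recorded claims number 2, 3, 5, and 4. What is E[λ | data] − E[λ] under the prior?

Total count: 2 + 3 + 5 + 4 = 14.
Total exposure: 4 months.
Conjugate update: add total count to the shape and total exposure to the rate, giving Gamma(35, 7).
Posterior mean = 35/7 = 5; prior mean = 21/3 = 7. Difference = 5 − 7 = -2.

-2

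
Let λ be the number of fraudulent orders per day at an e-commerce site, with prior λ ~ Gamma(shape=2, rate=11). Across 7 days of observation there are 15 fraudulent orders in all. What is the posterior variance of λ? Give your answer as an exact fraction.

Total count 15 over total exposure 7 days.
By Gamma–Poisson conjugacy, the posterior is Gamma(α + Σx, β + Σt) = Gamma(2 + 15, 11 + 7) = Gamma(17, 18).
Posterior variance = α'/β'² = 17/324.

17/324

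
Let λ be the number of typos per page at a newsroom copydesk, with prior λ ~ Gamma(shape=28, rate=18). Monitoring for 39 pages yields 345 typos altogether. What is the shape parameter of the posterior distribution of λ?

Total count 345 over total exposure 39 pages.
Posterior: α' = 28 + 345 = 373, β' = 18 + 39 = 57.

373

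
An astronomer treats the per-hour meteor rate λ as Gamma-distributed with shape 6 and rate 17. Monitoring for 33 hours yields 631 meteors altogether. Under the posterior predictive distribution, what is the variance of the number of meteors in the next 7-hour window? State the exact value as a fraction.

254163/2500

Total count 631 over total exposure 33 hours.
The Gamma prior is conjugate for the Poisson rate, so λ | data ~ Gamma(6+631, 17+33) = Gamma(637, 50).
The posterior predictive for a window of length T is Negative Binomial with variance T·α'·(β'+T)/β'² = 7·637·57/2500 = 254163/2500.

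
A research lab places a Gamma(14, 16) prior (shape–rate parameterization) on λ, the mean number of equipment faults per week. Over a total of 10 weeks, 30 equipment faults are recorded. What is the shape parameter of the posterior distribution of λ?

44

Total count 30 over total exposure 10 weeks.
Gamma(α, β) with Poisson data over total exposure Σt gives posterior Gamma(α+Σx, β+Σt) = Gamma(44, 26).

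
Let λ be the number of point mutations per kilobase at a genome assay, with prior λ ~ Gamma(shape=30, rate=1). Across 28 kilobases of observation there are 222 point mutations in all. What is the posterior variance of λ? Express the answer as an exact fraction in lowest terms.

Total count 222 over total exposure 28 kilobases.
Gamma(α, β) with Poisson data over total exposure Σt gives posterior Gamma(α+Σx, β+Σt) = Gamma(252, 29).
Posterior variance = α'/β'² = 252/841.

252/841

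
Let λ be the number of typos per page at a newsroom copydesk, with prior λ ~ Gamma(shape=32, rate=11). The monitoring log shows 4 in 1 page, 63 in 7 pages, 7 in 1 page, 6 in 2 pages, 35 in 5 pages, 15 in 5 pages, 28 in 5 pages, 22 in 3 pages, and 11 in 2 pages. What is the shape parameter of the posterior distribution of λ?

Total count: 4 + 63 + 7 + 6 + 35 + 15 + 28 + 22 + 11 = 191.
Total exposure: 1 + 7 + 1 + 2 + 5 + 5 + 5 + 3 + 2 = 31 pages.
Gamma(α, β) with Poisson data over total exposure Σt gives posterior Gamma(α+Σx, β+Σt) = Gamma(223, 42).

223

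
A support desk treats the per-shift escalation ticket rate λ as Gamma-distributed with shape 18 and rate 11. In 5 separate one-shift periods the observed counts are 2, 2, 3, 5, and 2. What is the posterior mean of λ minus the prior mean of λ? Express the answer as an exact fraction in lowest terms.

Total count: 2 + 2 + 3 + 5 + 2 = 14.
Total exposure: 5 shifts.
Gamma(α, β) with Poisson data over total exposure Σt gives posterior Gamma(α+Σx, β+Σt) = Gamma(32, 16).
Posterior mean = 32/16 = 2; prior mean = 18/11 = 18/11. Difference = 2 − 18/11 = 4/11.

4/11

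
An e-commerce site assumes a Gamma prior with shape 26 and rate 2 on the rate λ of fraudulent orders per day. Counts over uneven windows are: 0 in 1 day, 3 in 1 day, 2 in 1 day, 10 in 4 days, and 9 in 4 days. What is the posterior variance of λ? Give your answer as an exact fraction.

50/169

Total count: 0 + 3 + 2 + 10 + 9 = 24.
Total exposure: 1 + 1 + 1 + 4 + 4 = 11 days.
Posterior: α' = 26 + 24 = 50, β' = 2 + 11 = 13.
Posterior variance = α'/β'² = 50/169.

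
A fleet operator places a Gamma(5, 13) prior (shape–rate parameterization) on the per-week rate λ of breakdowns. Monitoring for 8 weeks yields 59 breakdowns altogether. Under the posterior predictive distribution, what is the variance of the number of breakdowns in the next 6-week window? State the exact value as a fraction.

Total count 59 over total exposure 8 weeks.
By Gamma–Poisson conjugacy, the posterior is Gamma(α + Σx, β + Σt) = Gamma(5 + 59, 13 + 8) = Gamma(64, 21).
The posterior predictive for a window of length T is Negative Binomial with variance T·α'·(β'+T)/β'² = 6·64·27/441 = 1152/49.

1152/49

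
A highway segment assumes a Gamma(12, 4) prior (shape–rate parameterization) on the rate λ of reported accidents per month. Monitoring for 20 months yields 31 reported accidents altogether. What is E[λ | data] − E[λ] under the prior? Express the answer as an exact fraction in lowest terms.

Total count 31 over total exposure 20 months.
Conjugate update: add total count to the shape and total exposure to the rate, giving Gamma(43, 24).
Posterior mean = 43/24 = 43/24; prior mean = 12/4 = 3. Difference = 43/24 − 3 = -29/24.

-29/24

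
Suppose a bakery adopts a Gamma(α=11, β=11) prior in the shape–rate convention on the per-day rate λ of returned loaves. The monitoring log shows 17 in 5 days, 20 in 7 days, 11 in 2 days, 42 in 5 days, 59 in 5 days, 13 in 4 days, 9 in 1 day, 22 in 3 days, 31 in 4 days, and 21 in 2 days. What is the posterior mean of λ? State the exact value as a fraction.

Total count: 17 + 20 + 11 + 42 + 59 + 13 + 9 + 22 + 31 + 21 = 245.
Total exposure: 5 + 7 + 2 + 5 + 5 + 4 + 1 + 3 + 4 + 2 = 38 days.
The Gamma prior is conjugate for the Poisson rate, so λ | data ~ Gamma(11+245, 11+38) = Gamma(256, 49).
Posterior mean = α'/β' = 256/49.

256/49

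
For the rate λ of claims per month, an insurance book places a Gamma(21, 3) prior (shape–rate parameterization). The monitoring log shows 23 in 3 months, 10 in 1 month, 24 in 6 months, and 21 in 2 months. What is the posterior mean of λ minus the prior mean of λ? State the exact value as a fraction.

-2/5

Total count: 23 + 10 + 24 + 21 = 78.
Total exposure: 3 + 1 + 6 + 2 = 12 months.
The Gamma prior is conjugate for the Poisson rate, so λ | data ~ Gamma(21+78, 3+12) = Gamma(99, 15).
Posterior mean = 99/15 = 33/5; prior mean = 21/3 = 7. Difference = 33/5 − 7 = -2/5.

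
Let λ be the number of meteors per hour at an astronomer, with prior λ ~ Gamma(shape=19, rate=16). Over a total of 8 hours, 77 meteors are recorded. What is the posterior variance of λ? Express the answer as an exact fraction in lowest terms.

1/6

Total count 77 over total exposure 8 hours.
Conjugate update: add total count to the shape and total exposure to the rate, giving Gamma(96, 24).
Posterior variance = α'/β'² = 96/576 = 1/6.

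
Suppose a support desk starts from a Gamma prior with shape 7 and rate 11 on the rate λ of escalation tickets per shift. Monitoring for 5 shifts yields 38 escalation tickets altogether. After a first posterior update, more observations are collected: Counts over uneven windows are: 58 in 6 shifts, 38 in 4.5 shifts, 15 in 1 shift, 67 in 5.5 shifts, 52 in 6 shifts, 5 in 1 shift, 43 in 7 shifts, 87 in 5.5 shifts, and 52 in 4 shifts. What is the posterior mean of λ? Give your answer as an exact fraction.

924/113

Total count 38 over total exposure 5 shifts.
After the first batch: Gamma(7 + 38, 11 + 5) = Gamma(45, 16).
Total count: 58 + 38 + 15 + 67 + 52 + 5 + 43 + 87 + 52 = 417.
Total exposure: 6 + 4.5 + 1 + 5.5 + 6 + 1 + 7 + 5.5 + 4 = 40.5 shifts.
After the second batch: Gamma(45 + 417, 16 + 40.5) = Gamma(462, 113/2).
Posterior mean = α'/β' = 462/(113/2) = 924/113.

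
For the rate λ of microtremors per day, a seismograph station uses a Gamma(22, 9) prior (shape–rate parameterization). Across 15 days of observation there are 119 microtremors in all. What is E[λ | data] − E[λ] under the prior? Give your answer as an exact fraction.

247/72

Total count 119 over total exposure 15 days.
Posterior: α' = 22 + 119 = 141, β' = 9 + 15 = 24.
Posterior mean = 141/24 = 47/8; prior mean = 22/9 = 22/9. Difference = 47/8 − 22/9 = 247/72.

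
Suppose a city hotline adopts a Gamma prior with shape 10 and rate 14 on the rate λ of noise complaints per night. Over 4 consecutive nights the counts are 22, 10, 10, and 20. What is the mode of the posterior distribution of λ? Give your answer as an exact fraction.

Total count: 22 + 10 + 10 + 20 = 62.
Total exposure: 4 nights.
Posterior: α' = 10 + 62 = 72, β' = 14 + 4 = 18.
Posterior mode = (α'−1)/β' = 71/18.

71/18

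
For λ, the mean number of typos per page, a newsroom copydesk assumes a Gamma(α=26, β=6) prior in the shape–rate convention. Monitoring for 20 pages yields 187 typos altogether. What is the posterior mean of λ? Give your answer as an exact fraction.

213/26

Total count 187 over total exposure 20 pages.
Conjugate update: add total count to the shape and total exposure to the rate, giving Gamma(213, 26).
Posterior mean = α'/β' = 213/26.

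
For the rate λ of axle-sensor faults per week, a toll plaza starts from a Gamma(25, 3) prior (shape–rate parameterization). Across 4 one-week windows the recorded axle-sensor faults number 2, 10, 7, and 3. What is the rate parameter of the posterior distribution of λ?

7

Total count: 2 + 10 + 7 + 3 = 22.
Total exposure: 4 weeks.
The Gamma prior is conjugate for the Poisson rate, so λ | data ~ Gamma(25+22, 3+4) = Gamma(47, 7).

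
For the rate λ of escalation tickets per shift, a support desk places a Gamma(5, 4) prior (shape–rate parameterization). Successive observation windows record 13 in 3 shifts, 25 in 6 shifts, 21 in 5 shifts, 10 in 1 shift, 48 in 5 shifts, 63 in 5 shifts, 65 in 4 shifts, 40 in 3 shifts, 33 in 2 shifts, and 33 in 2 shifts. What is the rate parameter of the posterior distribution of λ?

40

Total count: 13 + 25 + 21 + 10 + 48 + 63 + 65 + 40 + 33 + 33 = 351.
Total exposure: 3 + 6 + 5 + 1 + 5 + 5 + 4 + 3 + 2 + 2 = 36 shifts.
Gamma(α, β) with Poisson data over total exposure Σt gives posterior Gamma(α+Σx, β+Σt) = Gamma(356, 40).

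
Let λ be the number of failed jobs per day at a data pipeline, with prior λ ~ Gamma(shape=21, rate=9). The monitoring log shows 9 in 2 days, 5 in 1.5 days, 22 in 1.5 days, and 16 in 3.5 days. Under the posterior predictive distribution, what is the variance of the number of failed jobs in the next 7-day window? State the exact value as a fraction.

1022/25

Total count: 9 + 5 + 22 + 16 = 52.
Total exposure: 2 + 1.5 + 1.5 + 3.5 = 8.5 days.
Posterior: α' = 21 + 52 = 73, β' = 9 + 8.5 = 35/2.
The posterior predictive for a window of length T is Negative Binomial with variance T·α'·(β'+T)/β'² = 7·73·(49/2)/(1225/4) = 1022/25.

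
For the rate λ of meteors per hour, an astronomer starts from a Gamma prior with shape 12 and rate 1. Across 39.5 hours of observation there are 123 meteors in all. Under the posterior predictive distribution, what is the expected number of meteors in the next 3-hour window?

Total count 123 over total exposure 39.5 hours.
Gamma(α, β) with Poisson data over total exposure Σt gives posterior Gamma(α+Σx, β+Σt) = Gamma(135, 81/2).
Predictive mean over a 3-hour window = T·E[λ|data] = 3·135/(81/2) = 10.

10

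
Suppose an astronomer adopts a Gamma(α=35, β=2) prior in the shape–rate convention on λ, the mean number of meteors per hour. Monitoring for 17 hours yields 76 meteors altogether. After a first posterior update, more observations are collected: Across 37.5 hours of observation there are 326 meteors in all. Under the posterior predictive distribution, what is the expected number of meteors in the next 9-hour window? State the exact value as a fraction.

7866/113

Total count 76 over total exposure 17 hours.
After the first batch: Gamma(35 + 76, 2 + 17) = Gamma(111, 19).
Total count 326 over total exposure 37.5 hours.
After the second batch: Gamma(111 + 326, 19 + 37.5) = Gamma(437, 113/2).
Predictive mean over a 9-hour window = T·E[λ|data] = 9·437/(113/2) = 7866/113.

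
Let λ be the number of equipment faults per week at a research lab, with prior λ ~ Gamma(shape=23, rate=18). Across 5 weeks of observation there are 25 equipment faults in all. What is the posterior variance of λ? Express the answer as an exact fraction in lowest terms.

48/529

Total count 25 over total exposure 5 weeks.
By Gamma–Poisson conjugacy, the posterior is Gamma(α + Σx, β + Σt) = Gamma(23 + 25, 18 + 5) = Gamma(48, 23).
Posterior variance = α'/β'² = 48/529.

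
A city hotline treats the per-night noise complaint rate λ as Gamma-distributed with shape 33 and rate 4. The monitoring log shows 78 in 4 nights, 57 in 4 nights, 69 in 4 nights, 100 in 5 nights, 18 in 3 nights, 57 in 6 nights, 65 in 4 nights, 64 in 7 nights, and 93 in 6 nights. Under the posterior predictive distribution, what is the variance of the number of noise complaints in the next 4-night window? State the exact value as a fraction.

129336/2209

Total count: 78 + 57 + 69 + 100 + 18 + 57 + 65 + 64 + 93 = 601.
Total exposure: 4 + 4 + 4 + 5 + 3 + 6 + 4 + 7 + 6 = 43 nights.
The Gamma prior is conjugate for the Poisson rate, so λ | data ~ Gamma(33+601, 4+43) = Gamma(634, 47).
The posterior predictive for a window of length T is Negative Binomial with variance T·α'·(β'+T)/β'² = 4·634·51/2209 = 129336/2209.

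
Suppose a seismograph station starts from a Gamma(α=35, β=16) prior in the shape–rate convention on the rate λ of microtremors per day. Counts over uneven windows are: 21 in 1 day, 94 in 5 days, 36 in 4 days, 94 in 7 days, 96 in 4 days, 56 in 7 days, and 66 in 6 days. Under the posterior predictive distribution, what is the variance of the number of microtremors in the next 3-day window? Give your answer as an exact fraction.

Total count: 21 + 94 + 36 + 94 + 96 + 56 + 66 = 463.
Total exposure: 1 + 5 + 4 + 7 + 4 + 7 + 6 = 34 days.
The Gamma prior is conjugate for the Poisson rate, so λ | data ~ Gamma(35+463, 16+34) = Gamma(498, 50).
The posterior predictive for a window of length T is Negative Binomial with variance T·α'·(β'+T)/β'² = 3·498·53/2500 = 39591/1250.

39591/1250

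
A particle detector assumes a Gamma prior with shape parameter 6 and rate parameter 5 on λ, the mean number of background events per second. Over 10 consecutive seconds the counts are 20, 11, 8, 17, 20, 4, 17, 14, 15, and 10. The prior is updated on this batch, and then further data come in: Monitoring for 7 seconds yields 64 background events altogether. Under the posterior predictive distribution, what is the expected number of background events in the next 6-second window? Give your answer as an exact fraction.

Total count: 20 + 11 + 8 + 17 + 20 + 4 + 17 + 14 + 15 + 10 = 136.
Total exposure: 10 seconds.
After the first batch: Gamma(6 + 136, 5 + 10) = Gamma(142, 15).
Total count 64 over total exposure 7 seconds.
After the second batch: Gamma(142 + 64, 15 + 7) = Gamma(206, 22).
Predictive mean over a 6-second window = T·E[λ|data] = 6·206/22 = 618/11.

618/11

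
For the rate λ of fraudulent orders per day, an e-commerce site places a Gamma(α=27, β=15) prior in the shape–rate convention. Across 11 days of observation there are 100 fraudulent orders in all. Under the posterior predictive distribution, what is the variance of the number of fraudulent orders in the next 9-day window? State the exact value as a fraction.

40005/676

Total count 100 over total exposure 11 days.
The Gamma prior is conjugate for the Poisson rate, so λ | data ~ Gamma(27+100, 15+11) = Gamma(127, 26).
The posterior predictive for a window of length T is Negative Binomial with variance T·α'·(β'+T)/β'² = 9·127·35/676 = 40005/676.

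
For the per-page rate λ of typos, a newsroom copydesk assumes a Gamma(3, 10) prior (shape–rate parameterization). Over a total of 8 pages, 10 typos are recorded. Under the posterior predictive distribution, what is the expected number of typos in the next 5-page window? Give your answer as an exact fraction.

Total count 10 over total exposure 8 pages.
Gamma(α, β) with Poisson data over total exposure Σt gives posterior Gamma(α+Σx, β+Σt) = Gamma(13, 18).
Predictive mean over a 5-page window = T·E[λ|data] = 5·13/18 = 65/18.

65/18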